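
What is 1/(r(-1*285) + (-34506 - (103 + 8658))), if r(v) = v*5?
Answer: -1/44692 ≈ -2.2375e-5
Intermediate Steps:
r(v) = 5*v
1/(r(-1*285) + (-34506 - (103 + 8658))) = 1/(5*(-1*285) + (-34506 - (103 + 8658))) = 1/(5*(-285) + (-34506 - 1*8761)) = 1/(-1425 + (-34506 - 8761)) = 1/(-1425 - 43267) = 1/(-44692) = -1/44692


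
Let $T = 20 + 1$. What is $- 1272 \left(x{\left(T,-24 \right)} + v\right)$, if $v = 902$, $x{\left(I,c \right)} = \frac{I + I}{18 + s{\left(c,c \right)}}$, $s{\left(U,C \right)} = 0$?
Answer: $-1150312$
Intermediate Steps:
$T = 21$
$x{\left(I,c \right)} = \frac{I}{9}$ ($x{\left(I,c \right)} = \frac{I + I}{18 + 0} = \frac{2 I}{18} = 2 I \frac{1}{18} = \frac{I}{9}$)
$- 1272 \left(x{\left(T,-24 \right)} + v\right) = - 1272 \left(\frac{1}{9} \cdot 21 + 902\right) = - 1272 \left(\frac{7}{3} + 902\right) = \left(-1272\right) \frac{2713}{3} = -1150312$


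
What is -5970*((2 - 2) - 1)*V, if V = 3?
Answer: 17910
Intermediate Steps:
-5970*((2 - 2) - 1)*V = -5970*((2 - 2) - 1)*3 = -5970*(0 - 1)*3 = -5970*(-1*3) = -5970*(-3) = -597*(-30) = 17910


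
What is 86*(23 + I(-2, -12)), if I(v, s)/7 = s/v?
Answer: 5590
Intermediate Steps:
I(v, s) = 7*s/v (I(v, s) = 7*(s/v) = 7*s/v)
86*(23 + I(-2, -12)) = 86*(23 + 7*(-12)/(-2)) = 86*(23 + 7*(-12)*(-1/2)) = 86*(23 + 42) = 86*65 = 5590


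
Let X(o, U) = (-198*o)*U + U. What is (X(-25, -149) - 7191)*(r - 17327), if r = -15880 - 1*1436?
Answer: 25805224270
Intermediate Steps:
X(o, U) = U - 198*U*o (X(o, U) = -198*U*o + U = U - 198*U*o)
r = -17316 (r = -15880 - 1436 = -17316)
(X(-25, -149) - 7191)*(r - 17327) = (-149*(1 - 198*(-25)) - 7191)*(-17316 - 17327) = (-149*(1 + 4950) - 7191)*(-34643) = (-149*4951 - 7191)*(-34643) = (-737699 - 7191)*(-34643) = -744890*(-34643) = 25805224270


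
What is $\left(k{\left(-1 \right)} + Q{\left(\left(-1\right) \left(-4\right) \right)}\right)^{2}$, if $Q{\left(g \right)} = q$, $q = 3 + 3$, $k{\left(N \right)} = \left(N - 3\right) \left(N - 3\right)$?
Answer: $484$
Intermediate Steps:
$k{\left(N \right)} = \left(-3 + N\right)^{2}$ ($k{\left(N \right)} = \left(N - 3\right) \left(-3 + N\right) = \left(-3 + N\right) \left(-3 + N\right) = \left(-3 + N\right)^{2}$)
$q = 6$
$Q{\left(g \right)} = 6$
$\left(k{\left(-1 \right)} + Q{\left(\left(-1\right) \left(-4\right) \right)}\right)^{2} = \left(\left(-3 - 1\right)^{2} + 6\right)^{2} = \left(\left(-4\right)^{2} + 6\right)^{2} = \left(16 + 6\right)^{2} = 22^{2} = 484$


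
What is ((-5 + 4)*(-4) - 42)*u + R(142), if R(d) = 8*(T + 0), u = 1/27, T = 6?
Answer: 1258/27 ≈ 46.593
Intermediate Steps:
u = 1/27 ≈ 0.037037
R(d) = 48 (R(d) = 8*(6 + 0) = 8*6 = 48)
((-5 + 4)*(-4) - 42)*u + R(142) = ((-5 + 4)*(-4) - 42)*(1/27) + 48 = (-1*(-4) - 42)*(1/27) + 48 = (4 - 42)*(1/27) + 48 = -38*1/27 + 48 = -38/27 + 48 = 1258/27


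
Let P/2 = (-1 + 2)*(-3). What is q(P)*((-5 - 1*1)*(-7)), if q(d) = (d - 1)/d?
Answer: 49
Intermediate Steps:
P = -6 (P = 2*((-1 + 2)*(-3)) = 2*(1*(-3)) = 2*(-3) = -6)
q(d) = (-1 + d)/d
q(P)*((-5 - 1*1)*(-7)) = ((-1 - 6)/(-6))*((-5 - 1*1)*(-7)) = (-⅙*(-7))*((-5 - 1)*(-7)) = 7*(-6*(-7))/6 = (7/6)*42 = 49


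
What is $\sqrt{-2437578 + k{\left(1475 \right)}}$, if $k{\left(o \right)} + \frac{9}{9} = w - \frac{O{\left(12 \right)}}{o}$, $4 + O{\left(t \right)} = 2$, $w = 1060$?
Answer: $\frac{i \sqrt{212038065857}}{295} \approx 1560.9 i$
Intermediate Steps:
$O{\left(t \right)} = -2$ ($O{\left(t \right)} = -4 + 2 = -2$)
$k{\left(o \right)} = 1059 + \frac{2}{o}$ ($k{\left(o \right)} = -1 + \left(1060 - - \frac{2}{o}\right) = -1 + \left(1060 + \frac{2}{o}\right) = 1059 + \frac{2}{o}$)
$\sqrt{-2437578 + k{\left(1475 \right)}} = \sqrt{-2437578 + \left(1059 + \frac{2}{1475}\right)} = \sqrt{-2437578 + \frac{1562027}{1475}} = \sqrt{- \frac{3593865523}{1475}} = \frac{i \sqrt{212038065857}}{295}$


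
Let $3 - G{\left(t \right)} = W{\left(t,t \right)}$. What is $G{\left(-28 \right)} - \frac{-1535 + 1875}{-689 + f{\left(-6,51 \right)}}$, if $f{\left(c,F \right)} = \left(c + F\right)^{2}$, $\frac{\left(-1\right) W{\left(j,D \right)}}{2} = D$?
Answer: $- \frac{17787}{334} \approx -53.255$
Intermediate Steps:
$W{\left(j,D \right)} = - 2 D$
$G{\left(t \right)} = 3 + 2 t$ ($G{\left(t \right)} = 3 - - 2 t = 3 + 2 t$)
$f{\left(c,F \right)} = \left(F + c\right)^{2}$
$G{\left(-28 \right)} - \frac{-1535 + 1875}{-689 + f{\left(-6,51 \right)}} = \left(3 + 2 \left(-28\right)\right) - \frac{-1535 + 1875}{-689 + \left(51 - 6\right)^{2}} = \left(3 - 56\right) - \frac{340}{-689 + 45^{2}} = -53 - \frac{340}{-689 + 2025} = -53 - \frac{340}{1336} = -53 - 340 \cdot \frac{1}{1336} = -53 - \frac{85}{334} = - \frac{17787}{334}$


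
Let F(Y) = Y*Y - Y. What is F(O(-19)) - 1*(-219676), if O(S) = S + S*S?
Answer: 336298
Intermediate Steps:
O(S) = S + S²
F(Y) = Y² - Y
F(O(-19)) - 1*(-219676) = (-19*(1 - 19))*(-1 - 19*(1 - 19)) - 1*(-219676) = (-19*(-18))*(-1 - 19*(-18)) + 219676 = 342*(-1 + 342) + 219676 = 342*341 + 219676 = 116622 + 219676 = 336298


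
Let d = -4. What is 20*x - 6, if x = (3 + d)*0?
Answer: -6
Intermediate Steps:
x = 0 (x = (3 - 4)*0 = -1*0 = 0)
20*x - 6 = 20*0 - 6 = 0 - 6 = -6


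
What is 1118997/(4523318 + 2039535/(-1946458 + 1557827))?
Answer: 7129129887/28818025543 ≈ 0.24738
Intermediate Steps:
1118997/(4523318 + 2039535/(-1946458 + 1557827)) = 1118997/(4523318 + 2039535/(-388631)) = 1118997/(4523318 + 2039535*(-1/388631)) = 1118997/(4523318 - 33435/6371) = 1118997/(28818025543/6371) = 1118997*(6371/28818025543) = 7129129887/28818025543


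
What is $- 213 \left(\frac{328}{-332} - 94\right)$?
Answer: $\frac{1679292}{83} \approx 20232.0$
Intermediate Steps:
$- 213 \left(\frac{328}{-332} - 94\right) = - 213 \left(328 \left(- \frac{1}{332}\right) - 94\right) = - 213 \left(- \frac{82}{83} - 94\right) = \left(-213\right) \left(- \frac{7884}{83}\right) = \frac{1679292}{83}$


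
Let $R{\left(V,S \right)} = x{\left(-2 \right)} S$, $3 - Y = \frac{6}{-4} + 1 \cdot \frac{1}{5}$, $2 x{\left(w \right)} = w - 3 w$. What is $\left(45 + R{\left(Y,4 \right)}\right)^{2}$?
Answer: $2809$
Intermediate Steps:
$x{\left(w \right)} = - w$ ($x{\left(w \right)} = \frac{w - 3 w}{2} = \frac{\left(-2\right) w}{2} = - w$)
$Y = \frac{43}{10}$ ($Y = 3 - \left(\frac{6}{-4} + 1 \cdot \frac{1}{5}\right) = 3 - \left(6 \left(- \frac{1}{4}\right) + 1 \cdot \frac{1}{5}\right) = 3 - \left(- \frac{3}{2} + \frac{1}{5}\right) = 3 - - \frac{13}{10} = 3 + \frac{13}{10} = \frac{43}{10} \approx 4.3$)
$R{\left(V,S \right)} = 2 S$ ($R{\left(V,S \right)} = \left(-1\right) \left(-2\right) S = 2 S$)
$\left(45 + R{\left(Y,4 \right)}\right)^{2} = \left(45 + 2 \cdot 4\right)^{2} = \left(45 + 8\right)^{2} = 53^{2} = 2809$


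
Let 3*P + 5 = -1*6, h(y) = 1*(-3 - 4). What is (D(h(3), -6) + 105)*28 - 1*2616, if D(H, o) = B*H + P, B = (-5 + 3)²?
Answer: -1688/3 ≈ -562.67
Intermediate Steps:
h(y) = -7 (h(y) = 1*(-7) = -7)
B = 4 (B = (-2)² = 4)
P = -11/3 (P = -5/3 + (-1*6)/3 = -5/3 + (⅓)*(-6) = -5/3 - 2 = -11/3 ≈ -3.6667)
D(H, o) = -11/3 + 4*H (D(H, o) = 4*H - 11/3 = -11/3 + 4*H)
(D(h(3), -6) + 105)*28 - 1*2616 = ((-11/3 + 4*(-7)) + 105)*28 - 1*2616 = ((-11/3 - 28) + 105)*28 - 2616 = (-95/3 + 105)*28 - 2616 = (220/3)*28 - 2616 = 6160/3 - 2616 = -1688/3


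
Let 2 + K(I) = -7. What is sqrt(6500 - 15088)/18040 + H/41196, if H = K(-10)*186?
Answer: -279/6866 + I*sqrt(2147)/9020 ≈ -0.040635 + 0.005137*I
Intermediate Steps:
K(I) = -9 (K(I) = -2 - 7 = -9)
H = -1674 (H = -9*186 = -1674)
sqrt(6500 - 15088)/18040 + H/41196 = sqrt(6500 - 15088)/18040 - 1674/41196 = sqrt(-8588)*(1/18040) - 1674*1/41196 = (2*I*sqrt(2147))*(1/18040) - 279/6866 = I*sqrt(2147)/9020 - 279/6866 = -279/6866 + I*sqrt(2147)/9020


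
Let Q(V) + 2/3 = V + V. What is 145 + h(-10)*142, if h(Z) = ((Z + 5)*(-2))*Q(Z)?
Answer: -87605/3 ≈ -29202.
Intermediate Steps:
Q(V) = -2/3 + 2*V (Q(V) = -2/3 + (V + V) = -2/3 + 2*V)
h(Z) = (-10 - 2*Z)*(-2/3 + 2*Z) (h(Z) = ((Z + 5)*(-2))*(-2/3 + 2*Z) = ((5 + Z)*(-2))*(-2/3 + 2*Z) = (-10 - 2*Z)*(-2/3 + 2*Z))
145 + h(-10)*142 = 145 + (20/3 - 4*(-10)**2 - 56/3*(-10))*142 = 145 + (20/3 - 4*100 + 560/3)*142 = 145 + (20/3 - 400 + 560/3)*142 = 145 - 620/3*142 = 145 - 88040/3 = -87605/3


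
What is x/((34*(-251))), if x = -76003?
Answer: 76003/8534 ≈ 8.9059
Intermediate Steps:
x/((34*(-251))) = -76003/(34*(-251)) = -76003/(-8534) = -76003*(-1/8534) = 76003/8534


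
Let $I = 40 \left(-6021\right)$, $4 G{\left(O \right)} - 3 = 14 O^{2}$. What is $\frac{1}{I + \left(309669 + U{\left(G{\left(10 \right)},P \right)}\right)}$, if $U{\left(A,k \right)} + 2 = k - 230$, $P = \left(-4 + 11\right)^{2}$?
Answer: $\frac{1}{68646} \approx 1.4567 \cdot 10^{-5}$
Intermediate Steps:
$G{\left(O \right)} = \frac{3}{4} + \frac{7 O^{2}}{2}$ ($G{\left(O \right)} = \frac{3}{4} + \frac{14 O^{2}}{4} = \frac{3}{4} + \frac{7 O^{2}}{2}$)
$I = -240840$
$P = 49$ ($P = 7^{2} = 49$)
$U{\left(A,k \right)} = -232 + k$ ($U{\left(A,k \right)} = -2 + \left(k - 230\right) = -2 + \left(-230 + k\right) = -232 + k$)
$\frac{1}{I + \left(309669 + U{\left(G{\left(10 \right)},P \right)}\right)} = \frac{1}{-240840 + \left(309669 + \left(-232 + 49\right)\right)} = \frac{1}{-240840 + \left(309669 - 183\right)} = \frac{1}{-240840 + 309486} = \frac{1}{68646}$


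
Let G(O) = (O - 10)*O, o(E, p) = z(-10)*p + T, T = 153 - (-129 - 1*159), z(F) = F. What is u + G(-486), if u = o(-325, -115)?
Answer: 242647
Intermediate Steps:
T = 441 (T = 153 - (-129 - 159) = 153 - 1*(-288) = 153 + 288 = 441)
o(E, p) = 441 - 10*p (o(E, p) = -10*p + 441 = 441 - 10*p)
G(O) = O*(-10 + O) (G(O) = (-10 + O)*O = O*(-10 + O))
u = 1591 (u = 441 - 10*(-115) = 441 + 1150 = 1591)
u + G(-486) = 1591 - 486*(-10 - 486) = 1591 - 486*(-496) = 1591 + 241056 = 242647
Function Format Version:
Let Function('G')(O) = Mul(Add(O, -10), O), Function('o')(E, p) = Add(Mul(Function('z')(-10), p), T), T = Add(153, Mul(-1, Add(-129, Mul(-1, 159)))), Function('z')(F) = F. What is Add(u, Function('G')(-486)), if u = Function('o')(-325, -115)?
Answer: 242647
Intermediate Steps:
T = 441 (T = Add(153, Mul(-1, Add(-129, -159))) = Add(153, Mul(-1, -288)) = Add(153, 288) = 441)
Function('o')(E, p) = Add(441, Mul(-10, p)) (Function('o')(E, p) = Add(Mul(-10, p), 441) = Add(441, Mul(-10, p)))
Function('G')(O) = Mul(O, Add(-10, O)) (Function('G')(O) = Mul(Add(-10, O), O) = Mul(O, Add(-10, O)))
u = 1591 (u = Add(441, Mul(-10, -115)) = Add(441, 1150) = 1591)
Add(u, Function('G')(-486)) = Add(1591, Mul(-486, Add(-10, -486))) = Add(1591, Mul(-486, -496)) = Add(1591, 241056) = 242647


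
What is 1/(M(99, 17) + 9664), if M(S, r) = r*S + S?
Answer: 1/11446 ≈ 8.7367e-5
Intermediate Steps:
M(S, r) = S + S*r (M(S, r) = S*r + S = S + S*r)
1/(M(99, 17) + 9664) = 1/(99*(1 + 17) + 9664) = 1/(99*18 + 9664) = 1/(1782 + 9664) = 1/11446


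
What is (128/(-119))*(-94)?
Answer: 12032/119 ≈ 101.11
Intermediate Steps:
(128/(-119))*(-94) = -1/119*128*(-94) = -128/119*(-94) = 12032/119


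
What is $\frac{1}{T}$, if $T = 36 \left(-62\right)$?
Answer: $- \frac{1}{2232} \approx -0.00044803$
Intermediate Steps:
$T = -2232$
$\frac{1}{T} = \frac{1}{-2232} = - \frac{1}{2232}$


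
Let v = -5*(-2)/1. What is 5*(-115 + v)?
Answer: -525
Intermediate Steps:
v = 10 (v = 10*1 = 10)
5*(-115 + v) = 5*(-115 + 10) = 5*(-105) = -525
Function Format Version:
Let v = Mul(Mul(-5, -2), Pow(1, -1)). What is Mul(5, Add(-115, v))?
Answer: -525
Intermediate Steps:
v = 10 (v = Mul(10, 1) = 10)
Mul(5, Add(-115, v)) = Mul(5, Add(-115, 10)) = Mul(5, -105) = -525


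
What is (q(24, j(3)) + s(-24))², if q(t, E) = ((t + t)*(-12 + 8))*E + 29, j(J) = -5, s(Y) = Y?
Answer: 931225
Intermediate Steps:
q(t, E) = 29 - 8*E*t (q(t, E) = ((2*t)*(-4))*E + 29 = (-8*t)*E + 29 = -8*E*t + 29 = 29 - 8*E*t)
(q(24, j(3)) + s(-24))² = ((29 - 8*(-5)*24) - 24)² = ((29 + 960) - 24)² = (989 - 24)² = 965² = 931225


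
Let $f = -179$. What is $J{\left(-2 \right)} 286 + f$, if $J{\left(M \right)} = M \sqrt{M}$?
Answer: $-179 - 572 i \sqrt{2} \approx -179.0 - 808.93 i$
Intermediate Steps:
$J{\left(M \right)} = M^{\frac{3}{2}}$
$J{\left(-2 \right)} 286 + f = \left(-2\right)^{\frac{3}{2}} \cdot 286 - 179 = - 2 i \sqrt{2} \cdot 286 - 179 = - 572 i \sqrt{2} - 179 = -179 - 572 i \sqrt{2}$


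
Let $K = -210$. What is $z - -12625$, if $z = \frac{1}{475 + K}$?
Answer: $\frac{3345626}{265} \approx 12625.0$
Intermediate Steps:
$z = \frac{1}{265}$ ($z = \frac{1}{475 - 210} = \frac{1}{265} \approx 0.0037736$)
$z - -12625 = \frac{1}{265} - -12625 = \frac{1}{265} + 12625 = \frac{3345626}{265}$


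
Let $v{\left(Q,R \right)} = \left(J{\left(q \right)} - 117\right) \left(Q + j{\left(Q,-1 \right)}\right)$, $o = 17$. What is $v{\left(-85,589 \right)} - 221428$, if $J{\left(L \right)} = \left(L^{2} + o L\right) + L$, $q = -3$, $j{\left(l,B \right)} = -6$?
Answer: $-206686$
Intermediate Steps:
$J{\left(L \right)} = L^{2} + 18 L$ ($J{\left(L \right)} = \left(L^{2} + 17 L\right) + L = L^{2} + 18 L$)
$v{\left(Q,R \right)} = 972 - 162 Q$ ($v{\left(Q,R \right)} = \left(- 3 \left(18 - 3\right) - 117\right) \left(Q - 6\right) = \left(\left(-3\right) 15 - 117\right) \left(-6 + Q\right) = \left(-45 - 117\right) \left(-6 + Q\right) = - 162 \left(-6 + Q\right) = 972 - 162 Q$)
$v{\left(-85,589 \right)} - 221428 = \left(972 - -13770\right) - 221428 = \left(972 + 13770\right) - 221428 = 14742 - 221428 = -206686$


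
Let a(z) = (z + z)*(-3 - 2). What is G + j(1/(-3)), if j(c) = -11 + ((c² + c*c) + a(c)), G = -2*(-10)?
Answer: 113/9 ≈ 12.556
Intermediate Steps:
a(z) = -10*z (a(z) = (2*z)*(-5) = -10*z)
G = 20
j(c) = -11 - 10*c + 2*c² (j(c) = -11 + ((c² + c*c) - 10*c) = -11 + ((c² + c²) - 10*c) = -11 + (2*c² - 10*c) = -11 + (-10*c + 2*c²) = -11 - 10*c + 2*c²)
G + j(1/(-3)) = 20 + (-11 - 10/(-3) + 2*(1/(-3))²) = 20 + (-11 - 10*(-⅓) + 2*(-⅓)²) = 20 + (-11 + 10/3 + 2*(⅑)) = 20 + (-11 + 10/3 + 2/9) = 20 - 67/9 = 113/9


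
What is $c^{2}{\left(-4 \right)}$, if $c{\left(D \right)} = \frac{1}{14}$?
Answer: $\frac{1}{196} \approx 0.005102$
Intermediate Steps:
$c{\left(D \right)} = \frac{1}{14}$
$c^{2}{\left(-4 \right)} = \left(\frac{1}{14}\right)^{2} = \frac{1}{196}$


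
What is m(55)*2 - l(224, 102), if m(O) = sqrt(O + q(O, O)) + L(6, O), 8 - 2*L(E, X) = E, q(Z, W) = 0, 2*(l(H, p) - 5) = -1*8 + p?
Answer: -50 + 2*sqrt(55) ≈ -35.168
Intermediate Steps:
l(H, p) = 1 + p/2 (l(H, p) = 5 + (-1*8 + p)/2 = 5 + (-8 + p)/2 = 5 + (-4 + p/2) = 1 + p/2)
L(E, X) = 4 - E/2
m(O) = 1 + sqrt(O) (m(O) = sqrt(O + 0) + (4 - 1/2*6) = sqrt(O) + (4 - 3) = sqrt(O) + 1 = 1 + sqrt(O))
m(55)*2 - l(224, 102) = (1 + sqrt(55))*2 - (1 + (1/2)*102) = (2 + 2*sqrt(55)) - (1 + 51) = (2 + 2*sqrt(55)) - 1*52 = (2 + 2*sqrt(55)) - 52 = -50 + 2*sqrt(55)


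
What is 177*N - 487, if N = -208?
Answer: -37303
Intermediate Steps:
177*N - 487 = 177*(-208) - 487 = -36816 - 487 = -37303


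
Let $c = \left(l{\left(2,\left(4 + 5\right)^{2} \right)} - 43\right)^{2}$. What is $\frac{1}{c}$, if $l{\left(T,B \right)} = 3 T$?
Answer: $\frac{1}{1369} \approx 0.00073046$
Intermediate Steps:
$c = 1369$ ($c = \left(3 \cdot 2 - 43\right)^{2} = \left(6 - 43\right)^{2} = \left(-37\right)^{2} = 1369$)
$\frac{1}{c} = \frac{1}{1369}$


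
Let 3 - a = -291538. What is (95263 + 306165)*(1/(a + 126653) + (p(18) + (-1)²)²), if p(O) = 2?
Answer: 755436715358/209097 ≈ 3.6129e+6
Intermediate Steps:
a = 291541 (a = 3 - 1*(-291538) = 3 + 291538 = 291541)
(95263 + 306165)*(1/(a + 126653) + (p(18) + (-1)²)²) = (95263 + 306165)*(1/(291541 + 126653) + (2 + (-1)²)²) = 401428*(1/418194 + (2 + 1)²) = 401428*(1/418194 + 3²) = 401428*(1/418194 + 9) = 401428*(3763747/418194) = 755436715358/209097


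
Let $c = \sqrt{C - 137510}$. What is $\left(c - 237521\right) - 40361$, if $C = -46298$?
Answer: $-277882 + 16 i \sqrt{718} \approx -2.7788 \cdot 10^{5} + 428.73 i$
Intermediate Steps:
$c = 16 i \sqrt{718}$ ($c = \sqrt{-46298 - 137510} = \sqrt{-183808} = 16 i \sqrt{718} \approx 428.73 i$)
$\left(c - 237521\right) - 40361 = \left(16 i \sqrt{718} - 237521\right) - 40361 = \left(-237521 + 16 i \sqrt{718}\right) - 40361 = -277882 + 16 i \sqrt{718}$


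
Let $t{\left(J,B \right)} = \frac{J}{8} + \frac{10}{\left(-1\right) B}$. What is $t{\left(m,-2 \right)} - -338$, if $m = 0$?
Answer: $343$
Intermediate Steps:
$t{\left(J,B \right)} = - \frac{10}{B} + \frac{J}{8}$ ($t{\left(J,B \right)} = J \frac{1}{8} + 10 \left(- \frac{1}{B}\right) = \frac{J}{8} - \frac{10}{B} = - \frac{10}{B} + \frac{J}{8}$)
$t{\left(m,-2 \right)} - -338 = \left(- \frac{10}{-2} + \frac{1}{8} \cdot 0\right) - -338 = \left(\left(-10\right) \left(- \frac{1}{2}\right) + 0\right) + 338 = \left(5 + 0\right) + 338 = 5 + 338 = 343$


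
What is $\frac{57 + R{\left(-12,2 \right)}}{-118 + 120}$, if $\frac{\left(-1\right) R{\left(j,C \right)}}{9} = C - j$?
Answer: $- \frac{69}{2} \approx -34.5$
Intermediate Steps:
$R{\left(j,C \right)} = - 9 C + 9 j$ ($R{\left(j,C \right)} = - 9 \left(C - j\right) = - 9 C + 9 j$)
$\frac{57 + R{\left(-12,2 \right)}}{-118 + 120} = \frac{57 + \left(\left(-9\right) 2 + 9 \left(-12\right)\right)}{-118 + 120} = \frac{57 - 126}{2} = \frac{1}{2} \left(-69\right) = - \frac{69}{2}$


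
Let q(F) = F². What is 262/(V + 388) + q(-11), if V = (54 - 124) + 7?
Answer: 39587/325 ≈ 121.81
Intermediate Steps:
V = -63 (V = -70 + 7 = -63)
262/(V + 388) + q(-11) = 262/(-63 + 388) + (-11)² = 262/325 + 121 = 39587/325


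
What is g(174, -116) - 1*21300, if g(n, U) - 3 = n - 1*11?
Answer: -21134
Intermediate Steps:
g(n, U) = -8 + n (g(n, U) = 3 + (n - 1*11) = 3 + (n - 11) = 3 + (-11 + n) = -8 + n)
g(174, -116) - 1*21300 = (-8 + 174) - 1*21300 = 166 - 21300 = -21134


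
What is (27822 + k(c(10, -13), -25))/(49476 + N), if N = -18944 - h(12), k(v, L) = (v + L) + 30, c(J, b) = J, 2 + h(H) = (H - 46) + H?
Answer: 27837/30556 ≈ 0.91102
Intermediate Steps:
h(H) = -48 + 2*H (h(H) = -2 + ((H - 46) + H) = -2 + ((-46 + H) + H) = -2 + (-46 + 2*H) = -48 + 2*H)
k(v, L) = 30 + L + v (k(v, L) = (L + v) + 30 = 30 + L + v)
N = -18920 (N = -18944 - (-48 + 2*12) = -18944 - (-48 + 24) = -18944 - 1*(-24) = -18944 + 24 = -18920)
(27822 + k(c(10, -13), -25))/(49476 + N) = (27822 + (30 - 25 + 10))/(49476 - 18920) = (27822 + 15)/30556 = 27837*(1/30556) = 27837/30556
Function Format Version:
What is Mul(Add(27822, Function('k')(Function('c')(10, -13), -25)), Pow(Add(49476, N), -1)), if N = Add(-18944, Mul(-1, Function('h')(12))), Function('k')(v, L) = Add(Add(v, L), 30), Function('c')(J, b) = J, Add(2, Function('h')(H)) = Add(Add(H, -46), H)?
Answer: Rational(27837, 30556) ≈ 0.91102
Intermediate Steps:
Function('h')(H) = Add(-48, Mul(2, H)) (Function('h')(H) = Add(-2, Add(Add(H, -46), H)) = Add(-2, Add(Add(-46, H), H)) = Add(-2, Add(-46, Mul(2, H))) = Add(-48, Mul(2, H)))
Function('k')(v, L) = Add(30, L, v) (Function('k')(v, L) = Add(Add(L, v), 30) = Add(30, L, v))
N = -18920 (N = Add(-18944, Mul(-1, Add(-48, Mul(2, 12)))) = Add(-18944, Mul(-1, Add(-48, 24))) = Add(-18944, Mul(-1, -24)) = Add(-18944, 24) = -18920)
Mul(Add(27822, Function('k')(Function('c')(10, -13), -25)), Pow(Add(49476, N), -1)) = Mul(Add(27822, Add(30, -25, 10)), Pow(Add(49476, -18920), -1)) = Mul(Add(27822, 15), Pow(30556, -1)) = Mul(27837, Rational(1, 30556)) = Rational(27837, 30556)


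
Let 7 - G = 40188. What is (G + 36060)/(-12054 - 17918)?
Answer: 4121/29972 ≈ 0.13750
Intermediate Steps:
G = -40181 (G = 7 - 1*40188 = 7 - 40188 = -40181)
(G + 36060)/(-12054 - 17918) = (-40181 + 36060)/(-12054 - 17918) = -4121/(-29972) = -4121*(-1/29972) = 4121/29972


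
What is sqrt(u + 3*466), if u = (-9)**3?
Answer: sqrt(669) ≈ 25.865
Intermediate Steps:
u = -729
sqrt(u + 3*466) = sqrt(-729 + 3*466) = sqrt(-729 + 1398) = sqrt(669)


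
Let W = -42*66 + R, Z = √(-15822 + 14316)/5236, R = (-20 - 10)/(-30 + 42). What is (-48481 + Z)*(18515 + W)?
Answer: -1526230361/2 + 31481*I*√1506/10472 ≈ -7.6312e+8 + 116.66*I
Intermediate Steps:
R = -5/2 (R = -30/12 = -30*1/12 = -5/2 ≈ -2.5000)
Z = I*√1506/5236 (Z = √(-1506)*(1/5236) = (I*√1506)*(1/5236) = I*√1506/5236 ≈ 0.0074116*I)
W = -5549/2 (W = -42*66 - 5/2 = -2772 - 5/2 = -5549/2 ≈ -2774.5)
(-48481 + Z)*(18515 + W) = (-48481 + I*√1506/5236)*(18515 - 5549/2) = (-48481 + I*√1506/5236)*(31481/2) = -1526230361/2 + 31481*I*√1506/10472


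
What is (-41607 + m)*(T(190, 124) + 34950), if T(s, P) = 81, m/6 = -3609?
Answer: -2216096091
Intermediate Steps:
m = -21654 (m = 6*(-3609) = -21654)
(-41607 + m)*(T(190, 124) + 34950) = (-41607 - 21654)*(81 + 34950) = -63261*35031 = -2216096091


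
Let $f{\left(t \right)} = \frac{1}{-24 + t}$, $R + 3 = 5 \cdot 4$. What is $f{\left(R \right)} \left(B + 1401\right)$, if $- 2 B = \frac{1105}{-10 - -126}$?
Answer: $- \frac{323927}{1624} \approx -199.46$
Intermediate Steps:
$R = 17$ ($R = -3 + 5 \cdot 4 = -3 + 20 = 17$)
$B = - \frac{1105}{232}$ ($B = - \frac{1105 \frac{1}{-10 - -126}}{2} = - \frac{1105 \frac{1}{-10 + 126}}{2} = - \frac{1105 \cdot \frac{1}{116}}{2} = \left(- \frac{1}{2}\right) \frac{1105}{116} = - \frac{1105}{232} \approx -4.7629$)
$f{\left(R \right)} \left(B + 1401\right) = \frac{- \frac{1105}{232} + 1401}{-24 + 17} = \frac{1}{-7} \cdot \frac{323927}{232} = \left(- \frac{1}{7}\right) \frac{323927}{232} = - \frac{323927}{1624}$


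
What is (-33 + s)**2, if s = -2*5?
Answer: 1849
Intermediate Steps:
s = -10
(-33 + s)**2 = (-33 - 10)**2 = (-43)**2 = 1849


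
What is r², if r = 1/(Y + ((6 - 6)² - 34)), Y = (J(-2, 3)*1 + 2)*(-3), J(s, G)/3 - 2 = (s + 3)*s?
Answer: 1/1600 ≈ 0.00062500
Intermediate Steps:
J(s, G) = 6 + 3*s*(3 + s) (J(s, G) = 6 + 3*((s + 3)*s) = 6 + 3*((3 + s)*s) = 6 + 3*(s*(3 + s)) = 6 + 3*s*(3 + s))
Y = -6 (Y = ((6 + 3*(-2)² + 9*(-2))*1 + 2)*(-3) = ((6 + 3*4 - 18)*1 + 2)*(-3) = ((6 + 12 - 18)*1 + 2)*(-3) = (0*1 + 2)*(-3) = (0 + 2)*(-3) = 2*(-3) = -6)
r = -1/40 (r = 1/(-6 + ((6 - 6)² - 34)) = 1/(-6 + (0² - 34)) = 1/(-6 + (0 - 34)) = 1/(-6 - 34) = 1/(-40) = -1/40 ≈ -0.025000)
r² = (-1/40)² = 1/1600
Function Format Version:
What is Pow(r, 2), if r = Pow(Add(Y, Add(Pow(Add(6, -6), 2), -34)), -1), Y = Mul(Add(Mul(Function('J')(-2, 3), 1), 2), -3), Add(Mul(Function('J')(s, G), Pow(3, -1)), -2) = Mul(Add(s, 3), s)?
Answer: Rational(1, 1600) ≈ 0.00062500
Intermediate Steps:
Function('J')(s, G) = Add(6, Mul(3, s, Add(3, s))) (Function('J')(s, G) = Add(6, Mul(3, Mul(Add(s, 3), s))) = Add(6, Mul(3, Mul(Add(3, s), s))) = Add(6, Mul(3, Mul(s, Add(3, s)))) = Add(6, Mul(3, s, Add(3, s))))
Y = -6 (Y = Mul(Add(Mul(Add(6, Mul(3, Pow(-2, 2)), Mul(9, -2)), 1), 2), -3) = Mul(Add(Mul(Add(6, Mul(3, 4), -18), 1), 2), -3) = Mul(Add(Mul(Add(6, 12, -18), 1), 2), -3) = Mul(Add(Mul(0, 1), 2), -3) = Mul(Add(0, 2), -3) = Mul(2, -3) = -6)
r = Rational(-1, 40) (r = Pow(Add(-6, Add(Pow(Add(6, -6), 2), -34)), -1) = Pow(Add(-6, Add(Pow(0, 2), -34)), -1) = Pow(Add(-6, Add(0, -34)), -1) = Pow(Add(-6, -34), -1) = Pow(-40, -1) = Rational(-1, 40) ≈ -0.025000)
Pow(r, 2) = Pow(Rational(-1, 40), 2) = Rational(1, 1600)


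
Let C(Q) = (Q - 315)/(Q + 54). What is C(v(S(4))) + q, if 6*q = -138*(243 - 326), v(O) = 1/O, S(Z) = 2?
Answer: 207452/109 ≈ 1903.2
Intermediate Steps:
v(O) = 1/O
C(Q) = (-315 + Q)/(54 + Q)
q = 1909 (q = (-138*(243 - 326))/6 = (-138*(-83))/6 = (⅙)*11454 = 1909)
C(v(S(4))) + q = (-315 + 1/2)/(54 + 1/2) + 1909 = (-315 + ½)/(54 + ½) + 1909 = -629/2/(109/2) + 1909 = (2/109)*(-629/2) + 1909 = -629/109 + 1909 = 207452/109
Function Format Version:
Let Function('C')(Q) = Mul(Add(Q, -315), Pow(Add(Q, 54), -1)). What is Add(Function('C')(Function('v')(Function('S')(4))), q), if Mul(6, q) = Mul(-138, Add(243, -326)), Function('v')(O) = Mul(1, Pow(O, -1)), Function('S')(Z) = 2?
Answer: Rational(207452, 109) ≈ 1903.2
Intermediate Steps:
Function('v')(O) = Pow(O, -1)
Function('C')(Q) = Mul(Pow(Add(54, Q), -1), Add(-315, Q)) (Function('C')(Q) = Mul(Add(-315, Q), Pow(Add(54, Q), -1)) = Mul(Pow(Add(54, Q), -1), Add(-315, Q)))
q = 1909 (q = Mul(Rational(1, 6), Mul(-138, Add(243, -326))) = Mul(Rational(1, 6), Mul(-138, -83)) = Mul(Rational(1, 6), 11454) = 1909)
Add(Function('C')(Function('v')(Function('S')(4))), q) = Add(Mul(Pow(Add(54, Pow(2, -1)), -1), Add(-315, Pow(2, -1))), 1909) = Add(Mul(Pow(Add(54, Rational(1, 2)), -1), Add(-315, Rational(1, 2))), 1909) = Add(Mul(Pow(Rational(109, 2), -1), Rational(-629, 2)), 1909) = Add(Mul(Rational(2, 109), Rational(-629, 2)), 1909) = Add(Rational(-629, 109), 1909) = Rational(207452, 109)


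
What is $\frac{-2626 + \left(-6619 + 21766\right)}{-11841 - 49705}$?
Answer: $- \frac{12521}{61546} \approx -0.20344$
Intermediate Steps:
$\frac{-2626 + \left(-6619 + 21766\right)}{-11841 - 49705} = \frac{-2626 + 15147}{-61546} = 12521 \left(- \frac{1}{61546}\right) = - \frac{12521}{61546}$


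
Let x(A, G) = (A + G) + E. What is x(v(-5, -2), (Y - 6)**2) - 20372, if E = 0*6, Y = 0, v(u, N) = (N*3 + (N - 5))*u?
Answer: -20271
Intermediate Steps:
v(u, N) = u*(-5 + 4*N) (v(u, N) = (3*N + (-5 + N))*u = (-5 + 4*N)*u = u*(-5 + 4*N))
E = 0
x(A, G) = A + G (x(A, G) = (A + G) + 0 = A + G)
x(v(-5, -2), (Y - 6)**2) - 20372 = (-5*(-5 + 4*(-2)) + (0 - 6)**2) - 20372 = (-5*(-5 - 8) + (-6)**2) - 20372 = (-5*(-13) + 36) - 20372 = (65 + 36) - 20372 = 101 - 20372 = -20271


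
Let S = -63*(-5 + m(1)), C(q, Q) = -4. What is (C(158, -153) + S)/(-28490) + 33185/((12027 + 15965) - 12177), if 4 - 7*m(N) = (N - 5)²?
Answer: 187762833/90113870 ≈ 2.0836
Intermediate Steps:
m(N) = 4/7 - (-5 + N)²/7 (m(N) = 4/7 - (N - 5)²/7 = 4/7 - (-5 + N)²/7)
S = 423 (S = -63*(-5 + (4/7 - (-5 + 1)²/7)) = -63*(-5 + (4/7 - ⅐*(-4)²)) = -63*(-5 + (4/7 - ⅐*16)) = -63*(-5 + (4/7 - 16/7)) = -63*(-5 - 12/7) = -63*(-47/7) = 423)
(C(158, -153) + S)/(-28490) + 33185/((12027 + 15965) - 12177) = (-4 + 423)/(-28490) + 33185/((12027 + 15965) - 12177) = 419*(-1/28490) + 33185/(27992 - 12177) = -419/28490 + 33185/15815 = -419/28490 + 33185*(1/15815) = -419/28490 + 6637/3163 = 187762833/90113870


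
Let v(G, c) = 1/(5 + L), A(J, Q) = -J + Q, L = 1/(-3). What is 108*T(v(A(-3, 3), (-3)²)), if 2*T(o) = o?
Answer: 81/7 ≈ 11.571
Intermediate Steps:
L = -⅓ ≈ -0.33333
A(J, Q) = Q - J
v(G, c) = 3/14 (v(G, c) = 1/(5 - ⅓) = 1/(14/3) = 3/14)
T(o) = o/2
108*T(v(A(-3, 3), (-3)²)) = 108*((½)*(3/14)) = 108*(3/28) = 81/7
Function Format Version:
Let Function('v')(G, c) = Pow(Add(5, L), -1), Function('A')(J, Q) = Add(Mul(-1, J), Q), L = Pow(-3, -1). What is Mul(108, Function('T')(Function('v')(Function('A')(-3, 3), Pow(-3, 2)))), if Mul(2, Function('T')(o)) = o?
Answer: Rational(81, 7) ≈ 11.571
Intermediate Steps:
L = Rational(-1, 3) ≈ -0.33333
Function('A')(J, Q) = Add(Q, Mul(-1, J))
Function('v')(G, c) = Rational(3, 14) (Function('v')(G, c) = Pow(Add(5, Rational(-1, 3)), -1) = Pow(Rational(14, 3), -1) = Rational(3, 14))
Function('T')(o) = Mul(Rational(1, 2), o)
Mul(108, Function('T')(Function('v')(Function('A')(-3, 3), Pow(-3, 2)))) = Mul(108, Mul(Rational(1, 2), Rational(3, 14))) = Mul(108, Rational(3, 28)) = Rational(81, 7)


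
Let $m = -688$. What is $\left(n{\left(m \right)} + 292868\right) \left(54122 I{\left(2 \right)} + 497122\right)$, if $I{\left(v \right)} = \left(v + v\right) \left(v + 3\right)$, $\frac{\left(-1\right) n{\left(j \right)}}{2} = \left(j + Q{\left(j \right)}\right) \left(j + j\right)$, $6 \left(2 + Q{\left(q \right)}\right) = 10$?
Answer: $- \frac{7588651807112}{3} \approx -2.5296 \cdot 10^{12}$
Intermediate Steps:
$Q{\left(q \right)} = - \frac{1}{3}$ ($Q{\left(q \right)} = -2 + \frac{1}{6} \cdot 10 = -2 + \frac{5}{3} = - \frac{1}{3}$)
$n{\left(j \right)} = - 4 j \left(- \frac{1}{3} + j\right)$ ($n{\left(j \right)} = - 2 \left(j - \frac{1}{3}\right) \left(j + j\right) = - 2 \left(- \frac{1}{3} + j\right) 2 j = - 2 \cdot 2 j \left(- \frac{1}{3} + j\right) = - 4 j \left(- \frac{1}{3} + j\right)$)
$I{\left(v \right)} = 2 v \left(3 + v\right)$
$\left(n{\left(m \right)} + 292868\right) \left(54122 I{\left(2 \right)} + 497122\right) = \left(\frac{4}{3} \left(-688\right) \left(1 - -2064\right) + 292868\right) \left(54122 \cdot 2 \cdot 2 \left(3 + 2\right) + 497122\right) = \left(\frac{4}{3} \left(-688\right) \left(1 + 2064\right) + 292868\right) \left(54122 \cdot 2 \cdot 2 \cdot 5 + 497122\right) = \left(\frac{4}{3} \left(-688\right) 2065 + 292868\right) \left(54122 \cdot 20 + 497122\right) = \left(- \frac{5682880}{3} + 292868\right) \left(1082440 + 497122\right) = \left(- \frac{4804276}{3}\right) 1579562 = - \frac{7588651807112}{3}$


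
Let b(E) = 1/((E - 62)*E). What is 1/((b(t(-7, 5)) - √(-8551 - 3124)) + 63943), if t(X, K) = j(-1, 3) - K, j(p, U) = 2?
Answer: 2431432770/155473562022871 + 190125*I*√467/155473562022871 ≈ 1.5639e-5 + 2.6427e-8*I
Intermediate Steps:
t(X, K) = 2 - K
b(E) = 1/(E*(-62 + E)) (b(E) = 1/((-62 + E)*E) = 1/(E*(-62 + E)))
1/((b(t(-7, 5)) - √(-8551 - 3124)) + 63943) = 1/((1/((2 - 1*5)*(-62 + (2 - 1*5))) - √(-8551 - 3124)) + 63943) = 1/((1/((2 - 5)*(-62 + (2 - 5))) - √(-11675)) + 63943) = 1/((1/((-3)*(-62 - 3)) - 5*I*√467) + 63943) = 1/((-⅓/(-65) - 5*I*√467) + 63943) = 1/((-⅓*(-1/65) - 5*I*√467) + 63943) = 1/((1/195 - 5*I*√467) + 63943) = 1/(12468886/195 - 5*I*√467)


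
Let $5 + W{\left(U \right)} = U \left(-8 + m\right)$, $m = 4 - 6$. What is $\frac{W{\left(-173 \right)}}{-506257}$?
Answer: $- \frac{1725}{506257} \approx -0.0034074$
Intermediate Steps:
$m = -2$ ($m = 4 - 6 = -2$)
$W{\left(U \right)} = -5 - 10 U$ ($W{\left(U \right)} = -5 + U \left(-8 - 2\right) = -5 + U \left(-10\right) = -5 - 10 U$)
$\frac{W{\left(-173 \right)}}{-506257} = \frac{-5 - -1730}{-506257} = \left(-5 + 1730\right) \left(- \frac{1}{506257}\right) = 1725 \left(- \frac{1}{506257}\right) = - \frac{1725}{506257}$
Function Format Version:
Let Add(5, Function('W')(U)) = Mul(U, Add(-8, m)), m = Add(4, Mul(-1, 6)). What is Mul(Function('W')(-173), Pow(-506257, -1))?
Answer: Rational(-1725, 506257) ≈ -0.0034074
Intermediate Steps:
m = -2 (m = Add(4, -6) = -2)
Function('W')(U) = Add(-5, Mul(-10, U)) (Function('W')(U) = Add(-5, Mul(U, Add(-8, -2))) = Add(-5, Mul(U, -10)) = Add(-5, Mul(-10, U)))
Mul(Function('W')(-173), Pow(-506257, -1)) = Mul(Add(-5, Mul(-10, -173)), Pow(-506257, -1)) = Mul(Add(-5, 1730), Rational(-1, 506257)) = Mul(1725, Rational(-1, 506257)) = Rational(-1725, 506257)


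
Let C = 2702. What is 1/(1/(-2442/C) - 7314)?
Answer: -1221/8931745 ≈ -0.00013670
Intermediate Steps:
1/(1/(-2442/C) - 7314) = 1/(1/(-2442/2702) - 7314) = 1/(1/(-2442*1/2702) - 7314) = 1/(1/(-1221/1351) - 7314) = 1/(-1351/1221 - 7314) = 1/(-8931745/1221) = -1221/8931745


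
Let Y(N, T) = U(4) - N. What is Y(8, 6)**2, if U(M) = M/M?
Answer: 49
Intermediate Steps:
U(M) = 1
Y(N, T) = 1 - N
Y(8, 6)**2 = (1 - 1*8)**2 = (1 - 8)**2 = (-7)**2 = 49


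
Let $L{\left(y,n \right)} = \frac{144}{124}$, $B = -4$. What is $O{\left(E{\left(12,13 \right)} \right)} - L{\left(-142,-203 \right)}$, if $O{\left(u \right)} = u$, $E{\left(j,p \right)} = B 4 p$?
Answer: $- \frac{6484}{31} \approx -209.16$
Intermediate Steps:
$E{\left(j,p \right)} = - 16 p$ ($E{\left(j,p \right)} = \left(-4\right) 4 p = - 16 p$)
$L{\left(y,n \right)} = \frac{36}{31}$ ($L{\left(y,n \right)} = 144 \cdot \frac{1}{124} = \frac{36}{31}$)
$O{\left(E{\left(12,13 \right)} \right)} - L{\left(-142,-203 \right)} = \left(-16\right) 13 - \frac{36}{31} = -208 - \frac{36}{31} = - \frac{6484}{31}$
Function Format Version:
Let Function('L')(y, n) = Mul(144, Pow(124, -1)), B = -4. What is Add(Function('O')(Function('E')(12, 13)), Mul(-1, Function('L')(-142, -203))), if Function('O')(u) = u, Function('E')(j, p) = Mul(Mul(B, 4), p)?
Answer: Rational(-6484, 31) ≈ -209.16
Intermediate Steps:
Function('E')(j, p) = Mul(-16, p) (Function('E')(j, p) = Mul(Mul(-4, 4), p) = Mul(-16, p))
Function('L')(y, n) = Rational(36, 31) (Function('L')(y, n) = Mul(144, Rational(1, 124)) = Rational(36, 31))
Add(Function('O')(Function('E')(12, 13)), Mul(-1, Function('L')(-142, -203))) = Add(Mul(-16, 13), Mul(-1, Rational(36, 31))) = Add(-208, Rational(-36, 31)) = Rational(-6484, 31)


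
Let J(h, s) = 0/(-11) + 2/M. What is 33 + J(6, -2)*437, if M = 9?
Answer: 1171/9 ≈ 130.11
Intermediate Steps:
J(h, s) = 2/9 (J(h, s) = 0/(-11) + 2/9 = 0*(-1/11) + 2*(1/9) = 0 + 2/9 = 2/9)
33 + J(6, -2)*437 = 33 + (2/9)*437 = 33 + 874/9 = 1171/9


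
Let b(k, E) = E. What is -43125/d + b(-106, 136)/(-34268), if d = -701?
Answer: 369428041/6005467 ≈ 61.515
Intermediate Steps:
-43125/d + b(-106, 136)/(-34268) = -43125/(-701) + 136/(-34268) = -43125*(-1/701) + 136*(-1/34268) = 43125/701 - 34/8567 = 369428041/6005467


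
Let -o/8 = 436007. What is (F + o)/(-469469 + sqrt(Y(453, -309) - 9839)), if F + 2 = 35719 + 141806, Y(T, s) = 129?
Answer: 518064205659/73467050557 + 1103511*I*sqrt(9710)/73467050557 ≈ 7.0517 + 0.0014801*I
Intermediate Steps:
o = -3488056 (o = -8*436007 = -3488056)
F = 177523 (F = -2 + (35719 + 141806) = -2 + 177525 = 177523)
(F + o)/(-469469 + sqrt(Y(453, -309) - 9839)) = (177523 - 3488056)/(-469469 + sqrt(129 - 9839)) = -3310533/(-469469 + sqrt(-9710)) = -3310533/(-469469 + I*sqrt(9710))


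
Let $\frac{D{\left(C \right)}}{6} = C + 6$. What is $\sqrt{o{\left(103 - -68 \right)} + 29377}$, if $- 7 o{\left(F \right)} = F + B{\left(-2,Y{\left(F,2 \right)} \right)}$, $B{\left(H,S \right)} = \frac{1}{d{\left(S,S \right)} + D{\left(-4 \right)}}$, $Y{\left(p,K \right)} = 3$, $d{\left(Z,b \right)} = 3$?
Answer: $\frac{\sqrt{323611995}}{105} \approx 171.33$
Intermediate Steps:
$D{\left(C \right)} = 36 + 6 C$ ($D{\left(C \right)} = 6 \left(C + 6\right) = 6 \left(6 + C\right) = 36 + 6 C$)
$B{\left(H,S \right)} = \frac{1}{15}$ ($B{\left(H,S \right)} = \frac{1}{3 + \left(36 + 6 \left(-4\right)\right)} = \frac{1}{3 + \left(36 - 24\right)} = \frac{1}{3 + 12} = \frac{1}{15}$)
$o{\left(F \right)} = - \frac{1}{105} - \frac{F}{7}$ ($o{\left(F \right)} = - \frac{F + \frac{1}{15}}{7} = - \frac{\frac{1}{15} + F}{7} = - \frac{1}{105} - \frac{F}{7}$)
$\sqrt{o{\left(103 - -68 \right)} + 29377} = \sqrt{\left(- \frac{1}{105} - \frac{103 - -68}{7}\right) + 29377} = \sqrt{\left(- \frac{1}{105} - \frac{103 + 68}{7}\right) + 29377} = \sqrt{\left(- \frac{1}{105} - \frac{171}{7}\right) + 29377} = \sqrt{- \frac{2566}{105} + 29377} = \sqrt{\frac{3082019}{105}} = \frac{\sqrt{323611995}}{105}$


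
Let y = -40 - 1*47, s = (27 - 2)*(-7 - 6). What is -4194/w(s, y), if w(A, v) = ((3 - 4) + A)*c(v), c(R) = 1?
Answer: 2097/163 ≈ 12.865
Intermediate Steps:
s = -325 (s = 25*(-13) = -325)
y = -87 (y = -40 - 47 = -87)
w(A, v) = -1 + A (w(A, v) = ((3 - 4) + A)*1 = (-1 + A)*1 = -1 + A)
-4194/w(s, y) = -4194/(-1 - 325) = -4194/(-326) = -4194*(-1/326) = 2097/163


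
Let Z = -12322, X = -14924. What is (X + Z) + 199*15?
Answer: -24261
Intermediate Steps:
(X + Z) + 199*15 = (-14924 - 12322) + 199*15 = -27246 + 2985 = -24261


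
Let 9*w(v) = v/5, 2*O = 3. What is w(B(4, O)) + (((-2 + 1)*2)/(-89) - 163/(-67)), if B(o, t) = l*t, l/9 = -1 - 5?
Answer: 19538/29815 ≈ 0.65531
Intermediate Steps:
O = 3/2 (O = (½)*3 = 3/2 ≈ 1.5000)
l = -54 (l = 9*(-1 - 5) = 9*(-6) = -54)
B(o, t) = -54*t
w(v) = v/45 (w(v) = (v/5)/9 = v/45)
w(B(4, O)) + (((-2 + 1)*2)/(-89) - 163/(-67)) = (-54*3/2)/45 + (((-2 + 1)*2)/(-89) - 163/(-67)) = (1/45)*(-81) + (-1*2*(-1/89) - 163*(-1/67)) = -9/5 + (-2*(-1/89) + 163/67) = -9/5 + (2/89 + 163/67) = -9/5 + 14641/5963 = 19538/29815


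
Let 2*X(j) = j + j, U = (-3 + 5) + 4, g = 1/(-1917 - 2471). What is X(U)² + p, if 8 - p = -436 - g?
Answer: 2106239/4388 ≈ 480.00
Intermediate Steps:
g = -1/4388 (g = 1/(-4388) = -1/4388 ≈ -0.00022789)
U = 6 (U = 2 + 4 = 6)
X(j) = j (X(j) = (j + j)/2 = (2*j)/2 = j)
p = 1948271/4388 (p = 8 - (-436 - 1*(-1/4388)) = 8 - (-436 + 1/4388) = 8 - 1*(-1913167/4388) = 8 + 1913167/4388 = 1948271/4388 ≈ 444.00)
X(U)² + p = 6² + 1948271/4388 = 36 + 1948271/4388 = 2106239/4388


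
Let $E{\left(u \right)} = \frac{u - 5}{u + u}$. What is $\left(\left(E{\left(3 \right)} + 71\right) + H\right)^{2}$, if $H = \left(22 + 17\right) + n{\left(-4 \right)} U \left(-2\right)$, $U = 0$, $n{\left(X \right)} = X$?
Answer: $\frac{108241}{9} \approx 12027.0$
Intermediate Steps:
$E{\left(u \right)} = \frac{-5 + u}{2 u}$
$H = 39$ ($H = \left(22 + 17\right) + \left(-4\right) 0 \left(-2\right) = 39 + 0 \left(-2\right) = 39 + 0 = 39$)
$\left(\left(E{\left(3 \right)} + 71\right) + H\right)^{2} = \left(\left(\frac{-5 + 3}{2 \cdot 3} + 71\right) + 39\right)^{2} = \left(\left(\frac{1}{2} \cdot \frac{1}{3} \left(-2\right) + 71\right) + 39\right)^{2} = \left(\left(- \frac{1}{3} + 71\right) + 39\right)^{2} = \left(\frac{212}{3} + 39\right)^{2} = \left(\frac{329}{3}\right)^{2} = \frac{108241}{9}$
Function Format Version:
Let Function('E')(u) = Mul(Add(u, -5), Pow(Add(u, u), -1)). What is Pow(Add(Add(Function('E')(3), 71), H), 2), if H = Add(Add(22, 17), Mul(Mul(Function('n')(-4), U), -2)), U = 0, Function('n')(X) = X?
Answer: Rational(108241, 9) ≈ 12027.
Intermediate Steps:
Function('E')(u) = Mul(Rational(1, 2), Pow(u, -1), Add(-5, u)) (Function('E')(u) = Mul(Add(-5, u), Pow(Mul(2, u), -1)) = Mul(Add(-5, u), Mul(Rational(1, 2), Pow(u, -1))) = Mul(Rational(1, 2), Pow(u, -1), Add(-5, u)))
H = 39 (H = Add(Add(22, 17), Mul(Mul(-4, 0), -2)) = Add(39, Mul(0, -2)) = Add(39, 0) = 39)
Pow(Add(Add(Function('E')(3), 71), H), 2) = Pow(Add(Add(Mul(Rational(1, 2), Pow(3, -1), Add(-5, 3)), 71), 39), 2) = Pow(Add(Add(Mul(Rational(1, 2), Rational(1, 3), -2), 71), 39), 2) = Pow(Add(Add(Rational(-1, 3), 71), 39), 2) = Pow(Add(Rational(212, 3), 39), 2) = Pow(Rational(329, 3), 2) = Rational(108241, 9)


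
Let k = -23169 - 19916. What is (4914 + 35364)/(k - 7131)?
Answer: -20139/25108 ≈ -0.80210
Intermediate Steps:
k = -43085
(4914 + 35364)/(k - 7131) = (4914 + 35364)/(-43085 - 7131) = 40278/(-50216) = 40278*(-1/50216) = -20139/25108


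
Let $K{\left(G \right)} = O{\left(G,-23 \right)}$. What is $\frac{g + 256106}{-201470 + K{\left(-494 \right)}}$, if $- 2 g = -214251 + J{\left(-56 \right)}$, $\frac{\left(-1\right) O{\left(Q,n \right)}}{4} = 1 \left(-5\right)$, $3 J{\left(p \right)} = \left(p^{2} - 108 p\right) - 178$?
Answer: $- \frac{723461}{402900} \approx -1.7956$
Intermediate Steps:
$J{\left(p \right)} = - \frac{178}{3} - 36 p + \frac{p^{2}}{3}$ ($J{\left(p \right)} = \frac{\left(p^{2} - 108 p\right) - 178}{3} = \frac{-178 + p^{2} - 108 p}{3} = - \frac{178}{3} - 36 p + \frac{p^{2}}{3}$)
$O{\left(Q,n \right)} = 20$ ($O{\left(Q,n \right)} = - 4 \cdot 1 \left(-5\right) = \left(-4\right) \left(-5\right) = 20$)
$K{\left(G \right)} = 20$
$g = \frac{211249}{2}$ ($g = - \frac{-214251 - \left(- \frac{5870}{3} - \frac{3136}{3}\right)}{2} = - \frac{-214251 + \left(- \frac{178}{3} + 2016 + \frac{1}{3} \cdot 3136\right)}{2} = - \frac{-214251 + \left(- \frac{178}{3} + 2016 + \frac{3136}{3}\right)}{2} = - \frac{-214251 + 3002}{2} = \left(- \frac{1}{2}\right) \left(-211249\right) = \frac{211249}{2} \approx 1.0562 \cdot 10^{5}$)
$\frac{g + 256106}{-201470 + K{\left(-494 \right)}} = \frac{\frac{211249}{2} + 256106}{-201470 + 20} = \frac{723461}{2 \left(-201450\right)} = \frac{723461}{2} \left(- \frac{1}{201450}\right) = - \frac{723461}{402900}$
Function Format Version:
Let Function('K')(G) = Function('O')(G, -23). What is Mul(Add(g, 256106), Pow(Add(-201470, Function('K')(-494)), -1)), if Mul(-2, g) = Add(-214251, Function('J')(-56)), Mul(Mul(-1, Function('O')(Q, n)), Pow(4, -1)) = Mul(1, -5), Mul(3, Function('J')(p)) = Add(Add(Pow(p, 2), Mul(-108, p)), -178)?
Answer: Rational(-723461, 402900) ≈ -1.7956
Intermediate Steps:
Function('J')(p) = Add(Rational(-178, 3), Mul(-36, p), Mul(Rational(1, 3), Pow(p, 2))) (Function('J')(p) = Mul(Rational(1, 3), Add(Add(Pow(p, 2), Mul(-108, p)), -178)) = Mul(Rational(1, 3), Add(-178, Pow(p, 2), Mul(-108, p))) = Add(Rational(-178, 3), Mul(-36, p), Mul(Rational(1, 3), Pow(p, 2))))
Function('O')(Q, n) = 20 (Function('O')(Q, n) = Mul(-4, Mul(1, -5)) = Mul(-4, -5) = 20)
Function('K')(G) = 20
g = Rational(211249, 2) (g = Mul(Rational(-1, 2), Add(-214251, Add(Rational(-178, 3), Mul(-36, -56), Mul(Rational(1, 3), Pow(-56, 2))))) = Mul(Rational(-1, 2), Add(-214251, Add(Rational(-178, 3), 2016, Mul(Rational(1, 3), 3136)))) = Mul(Rational(-1, 2), Add(-214251, Add(Rational(-178, 3), 2016, Rational(3136, 3)))) = Mul(Rational(-1, 2), Add(-214251, 3002)) = Mul(Rational(-1, 2), -211249) = Rational(211249, 2) ≈ 1.0562e+5)
Mul(Add(g, 256106), Pow(Add(-201470, Function('K')(-494)), -1)) = Mul(Add(Rational(211249, 2), 256106), Pow(Add(-201470, 20), -1)) = Mul(Rational(723461, 2), Pow(-201450, -1)) = Mul(Rational(723461, 2), Rational(-1, 201450)) = Rational(-723461, 402900)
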